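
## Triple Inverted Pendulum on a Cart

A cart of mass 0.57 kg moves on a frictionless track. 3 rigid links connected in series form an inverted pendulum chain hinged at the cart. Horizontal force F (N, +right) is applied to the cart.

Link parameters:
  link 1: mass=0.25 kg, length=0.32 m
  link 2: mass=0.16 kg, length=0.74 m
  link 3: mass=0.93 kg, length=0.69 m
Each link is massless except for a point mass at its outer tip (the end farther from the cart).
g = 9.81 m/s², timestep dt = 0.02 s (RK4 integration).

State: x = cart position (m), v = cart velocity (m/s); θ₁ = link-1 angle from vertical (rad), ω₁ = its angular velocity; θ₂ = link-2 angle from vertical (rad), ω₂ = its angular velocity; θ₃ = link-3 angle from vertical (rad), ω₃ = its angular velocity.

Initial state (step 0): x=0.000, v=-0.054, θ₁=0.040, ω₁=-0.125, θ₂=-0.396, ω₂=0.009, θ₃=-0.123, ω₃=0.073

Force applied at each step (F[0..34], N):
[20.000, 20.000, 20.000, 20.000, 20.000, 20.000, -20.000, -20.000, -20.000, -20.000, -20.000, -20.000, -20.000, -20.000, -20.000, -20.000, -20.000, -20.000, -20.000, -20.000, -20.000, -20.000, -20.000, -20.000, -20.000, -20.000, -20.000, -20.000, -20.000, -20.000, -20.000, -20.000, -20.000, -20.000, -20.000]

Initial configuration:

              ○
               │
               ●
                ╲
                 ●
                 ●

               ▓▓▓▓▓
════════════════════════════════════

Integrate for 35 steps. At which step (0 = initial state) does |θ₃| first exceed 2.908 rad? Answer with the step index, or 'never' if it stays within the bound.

apply F[0]=+20.000 → step 1: x=0.006, v=0.640, θ₁=0.021, ω₁=-1.775, θ₂=-0.401, ω₂=-0.485, θ₃=-0.119, ω₃=0.307
apply F[1]=+20.000 → step 2: x=0.026, v=1.341, θ₁=-0.033, ω₁=-3.654, θ₂=-0.414, ω₂=-0.812, θ₃=-0.111, ω₃=0.472
apply F[2]=+20.000 → step 3: x=0.059, v=2.039, θ₁=-0.128, ω₁=-5.910, θ₂=-0.431, ω₂=-0.774, θ₃=-0.102, ω₃=0.442
apply F[3]=+20.000 → step 4: x=0.107, v=2.665, θ₁=-0.271, ω₁=-8.366, θ₂=-0.441, ω₂=-0.181, θ₃=-0.096, ω₃=-0.007
apply F[4]=+20.000 → step 5: x=0.165, v=3.073, θ₁=-0.457, ω₁=-10.078, θ₂=-0.436, ω₂=0.764, θ₃=-0.106, ω₃=-1.027
apply F[5]=+20.000 → step 6: x=0.228, v=3.245, θ₁=-0.662, ω₁=-10.150, θ₂=-0.414, ω₂=1.251, θ₃=-0.138, ω₃=-2.191
apply F[6]=-20.000 → step 7: x=0.286, v=2.539, θ₁=-0.851, ω₁=-8.898, θ₂=-0.389, ω₂=1.306, θ₃=-0.183, ω₃=-2.237
apply F[7]=-20.000 → step 8: x=0.330, v=1.911, θ₁=-1.023, ω₁=-8.353, θ₂=-0.361, ω₂=1.450, θ₃=-0.227, ω₃=-2.211
apply F[8]=-20.000 → step 9: x=0.362, v=1.304, θ₁=-1.188, ω₁=-8.192, θ₂=-0.330, ω₂=1.671, θ₃=-0.271, ω₃=-2.195
apply F[9]=-20.000 → step 10: x=0.382, v=0.695, θ₁=-1.352, ω₁=-8.258, θ₂=-0.294, ω₂=1.914, θ₃=-0.315, ω₃=-2.194
apply F[10]=-20.000 → step 11: x=0.390, v=0.072, θ₁=-1.519, ω₁=-8.499, θ₂=-0.254, ω₂=2.129, θ₃=-0.359, ω₃=-2.188
apply F[11]=-20.000 → step 12: x=0.385, v=-0.571, θ₁=-1.693, ω₁=-8.938, θ₂=-0.210, ω₂=2.275, θ₃=-0.403, ω₃=-2.161
apply F[12]=-20.000 → step 13: x=0.367, v=-1.244, θ₁=-1.878, ω₁=-9.671, θ₂=-0.164, ω₂=2.307, θ₃=-0.445, ω₃=-2.107
apply F[13]=-20.000 → step 14: x=0.335, v=-1.971, θ₁=-2.083, ω₁=-10.910, θ₂=-0.119, ω₂=2.162, θ₃=-0.487, ω₃=-2.054
apply F[14]=-20.000 → step 15: x=0.287, v=-2.808, θ₁=-2.321, ω₁=-13.124, θ₂=-0.079, ω₂=1.738, θ₃=-0.528, ω₃=-2.121
apply F[15]=-20.000 → step 16: x=0.221, v=-3.888, θ₁=-2.622, ω₁=-17.454, θ₂=-0.052, ω₂=0.935, θ₃=-0.576, ω₃=-2.833
apply F[16]=-20.000 → step 17: x=0.129, v=-5.244, θ₁=-3.043, ω₁=-24.593, θ₂=-0.038, ω₂=0.961, θ₃=-0.661, ω₃=-6.617
apply F[17]=-20.000 → step 18: x=0.020, v=-5.477, θ₁=-3.544, ω₁=-24.079, θ₂=0.015, ω₂=4.525, θ₃=-0.855, ω₃=-12.279
apply F[18]=-20.000 → step 19: x=-0.087, v=-5.203, θ₁=-3.999, ω₁=-21.762, θ₂=0.124, ω₂=5.964, θ₃=-1.119, ω₃=-13.660
apply F[19]=-20.000 → step 20: x=-0.188, v=-4.880, θ₁=-4.423, ω₁=-20.774, θ₂=0.248, ω₂=6.439, θ₃=-1.394, ω₃=-13.650
apply F[20]=-20.000 → step 21: x=-0.282, v=-4.508, θ₁=-4.837, ω₁=-20.900, θ₂=0.382, ω₂=7.055, θ₃=-1.662, ω₃=-13.057
apply F[21]=-20.000 → step 22: x=-0.367, v=-3.898, θ₁=-5.272, ω₁=-23.146, θ₂=0.539, ω₂=9.008, θ₃=-1.909, ω₃=-11.235
apply F[22]=-20.000 → step 23: x=-0.427, v=-1.678, θ₁=-5.798, ω₁=-27.627, θ₂=0.772, ω₂=13.840, θ₃=-2.073, ω₃=-3.818
apply F[23]=-20.000 → step 24: x=-0.451, v=-1.254, θ₁=-6.244, ω₁=-16.225, θ₂=1.014, ω₂=9.641, θ₃=-2.105, ω₃=-0.845
apply F[24]=-20.000 → step 25: x=-0.483, v=-1.988, θ₁=-6.502, ω₁=-10.228, θ₂=1.186, ω₂=7.869, θ₃=-2.123, ω₃=-1.008
apply F[25]=-20.000 → step 26: x=-0.530, v=-2.691, θ₁=-6.665, ω₁=-6.271, θ₂=1.338, ω₂=7.532, θ₃=-2.147, ω₃=-1.378
apply F[26]=-20.000 → step 27: x=-0.590, v=-3.304, θ₁=-6.755, ω₁=-2.826, θ₂=1.490, ω₂=7.717, θ₃=-2.180, ω₃=-2.004
apply F[27]=-20.000 → step 28: x=-0.662, v=-3.851, θ₁=-6.780, ω₁=0.371, θ₂=1.648, ω₂=8.059, θ₃=-2.229, ω₃=-2.960
apply F[28]=-20.000 → step 29: x=-0.744, v=-4.386, θ₁=-6.742, ω₁=3.339, θ₂=1.813, ω₂=8.470, θ₃=-2.300, ω₃=-4.160
apply F[29]=-20.000 → step 30: x=-0.837, v=-4.963, θ₁=-6.647, ω₁=6.233, θ₂=1.988, ω₂=9.033, θ₃=-2.396, ω₃=-5.467
apply F[30]=-20.000 → step 31: x=-0.943, v=-5.609, θ₁=-6.492, ω₁=9.327, θ₂=2.176, ω₂=9.836, θ₃=-2.519, ω₃=-6.831
apply F[31]=-20.000 → step 32: x=-1.062, v=-6.308, θ₁=-6.271, ω₁=12.860, θ₂=2.383, ω₂=10.876, θ₃=-2.670, ω₃=-8.305
apply F[32]=-20.000 → step 33: x=-1.195, v=-6.956, θ₁=-5.973, ω₁=16.987, θ₂=2.612, ω₂=12.036, θ₃=-2.853, ω₃=-10.035
apply F[33]=-20.000 → step 34: x=-1.339, v=-7.343, θ₁=-5.583, ω₁=22.338, θ₂=2.862, ω₂=12.789, θ₃=-3.073, ω₃=-11.972
apply F[34]=-20.000 → step 35: x=-1.484, v=-7.042, θ₁=-5.076, ω₁=28.170, θ₂=3.099, ω₂=10.030, θ₃=-3.321, ω₃=-12.481
|θ₃| = 3.073 > 2.908 first at step 34.

Answer: 34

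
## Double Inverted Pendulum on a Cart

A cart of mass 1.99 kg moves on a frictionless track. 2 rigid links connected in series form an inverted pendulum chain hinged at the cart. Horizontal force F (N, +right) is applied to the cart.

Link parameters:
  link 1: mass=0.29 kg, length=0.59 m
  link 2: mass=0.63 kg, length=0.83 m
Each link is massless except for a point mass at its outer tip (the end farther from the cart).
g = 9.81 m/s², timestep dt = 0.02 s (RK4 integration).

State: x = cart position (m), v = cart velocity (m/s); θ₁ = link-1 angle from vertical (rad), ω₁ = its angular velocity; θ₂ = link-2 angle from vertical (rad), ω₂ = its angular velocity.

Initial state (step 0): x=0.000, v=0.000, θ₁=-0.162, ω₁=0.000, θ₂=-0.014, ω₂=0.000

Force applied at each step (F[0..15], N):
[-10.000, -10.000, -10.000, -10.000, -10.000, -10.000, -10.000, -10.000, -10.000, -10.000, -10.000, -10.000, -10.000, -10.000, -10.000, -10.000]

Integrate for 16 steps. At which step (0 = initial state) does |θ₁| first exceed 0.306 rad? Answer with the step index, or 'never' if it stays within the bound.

Answer: never

Derivation:
apply F[0]=-10.000 → step 1: x=-0.001, v=-0.086, θ₁=-0.162, ω₁=-0.017, θ₂=-0.013, ω₂=0.112
apply F[1]=-10.000 → step 2: x=-0.003, v=-0.171, θ₁=-0.163, ω₁=-0.035, θ₂=-0.010, ω₂=0.225
apply F[2]=-10.000 → step 3: x=-0.008, v=-0.257, θ₁=-0.164, ω₁=-0.057, θ₂=-0.004, ω₂=0.342
apply F[3]=-10.000 → step 4: x=-0.014, v=-0.343, θ₁=-0.165, ω₁=-0.082, θ₂=0.004, ω₂=0.464
apply F[4]=-10.000 → step 5: x=-0.021, v=-0.429, θ₁=-0.167, ω₁=-0.114, θ₂=0.015, ω₂=0.591
apply F[5]=-10.000 → step 6: x=-0.031, v=-0.515, θ₁=-0.170, ω₁=-0.153, θ₂=0.028, ω₂=0.727
apply F[6]=-10.000 → step 7: x=-0.042, v=-0.601, θ₁=-0.173, ω₁=-0.199, θ₂=0.044, ω₂=0.871
apply F[7]=-10.000 → step 8: x=-0.055, v=-0.687, θ₁=-0.178, ω₁=-0.254, θ₂=0.063, ω₂=1.025
apply F[8]=-10.000 → step 9: x=-0.070, v=-0.773, θ₁=-0.183, ω₁=-0.316, θ₂=0.085, ω₂=1.189
apply F[9]=-10.000 → step 10: x=-0.086, v=-0.860, θ₁=-0.190, ω₁=-0.385, θ₂=0.110, ω₂=1.362
apply F[10]=-10.000 → step 11: x=-0.104, v=-0.947, θ₁=-0.199, ω₁=-0.459, θ₂=0.139, ω₂=1.544
apply F[11]=-10.000 → step 12: x=-0.124, v=-1.034, θ₁=-0.209, ω₁=-0.533, θ₂=0.172, ω₂=1.733
apply F[12]=-10.000 → step 13: x=-0.145, v=-1.122, θ₁=-0.220, ω₁=-0.603, θ₂=0.209, ω₂=1.926
apply F[13]=-10.000 → step 14: x=-0.169, v=-1.211, θ₁=-0.233, ω₁=-0.665, θ₂=0.249, ω₂=2.120
apply F[14]=-10.000 → step 15: x=-0.194, v=-1.300, θ₁=-0.247, ω₁=-0.714, θ₂=0.294, ω₂=2.314
apply F[15]=-10.000 → step 16: x=-0.221, v=-1.390, θ₁=-0.261, ω₁=-0.743, θ₂=0.342, ω₂=2.504
max |θ₁| = 0.261 ≤ 0.306 over all 17 states.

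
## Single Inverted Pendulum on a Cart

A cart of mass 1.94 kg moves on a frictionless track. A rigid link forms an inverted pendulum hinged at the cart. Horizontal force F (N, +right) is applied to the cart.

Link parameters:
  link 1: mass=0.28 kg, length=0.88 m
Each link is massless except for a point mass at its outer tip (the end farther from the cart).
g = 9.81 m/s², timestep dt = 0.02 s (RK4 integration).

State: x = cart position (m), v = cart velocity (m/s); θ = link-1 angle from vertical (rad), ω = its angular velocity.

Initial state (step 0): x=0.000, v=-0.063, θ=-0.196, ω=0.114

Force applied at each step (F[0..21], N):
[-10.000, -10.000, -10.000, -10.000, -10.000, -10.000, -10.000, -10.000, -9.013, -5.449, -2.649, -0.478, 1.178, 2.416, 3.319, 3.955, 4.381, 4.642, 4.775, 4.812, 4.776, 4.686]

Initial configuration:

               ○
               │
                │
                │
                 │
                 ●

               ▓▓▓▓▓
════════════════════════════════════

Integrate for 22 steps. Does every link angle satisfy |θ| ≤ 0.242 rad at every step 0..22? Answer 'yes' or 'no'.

apply F[0]=-10.000 → step 1: x=-0.002, v=-0.160, θ=-0.193, ω=0.179
apply F[1]=-10.000 → step 2: x=-0.006, v=-0.258, θ=-0.189, ω=0.246
apply F[2]=-10.000 → step 3: x=-0.013, v=-0.355, θ=-0.183, ω=0.313
apply F[3]=-10.000 → step 4: x=-0.021, v=-0.453, θ=-0.176, ω=0.382
apply F[4]=-10.000 → step 5: x=-0.031, v=-0.551, θ=-0.168, ω=0.454
apply F[5]=-10.000 → step 6: x=-0.043, v=-0.649, θ=-0.158, ω=0.528
apply F[6]=-10.000 → step 7: x=-0.057, v=-0.748, θ=-0.147, ω=0.605
apply F[7]=-10.000 → step 8: x=-0.073, v=-0.847, θ=-0.134, ω=0.685
apply F[8]=-9.013 → step 9: x=-0.090, v=-0.936, θ=-0.119, ω=0.758
apply F[9]=-5.449 → step 10: x=-0.110, v=-0.989, θ=-0.104, ω=0.793
apply F[10]=-2.649 → step 11: x=-0.130, v=-1.014, θ=-0.088, ω=0.799
apply F[11]=-0.478 → step 12: x=-0.150, v=-1.017, θ=-0.072, ω=0.785
apply F[12]=+1.178 → step 13: x=-0.170, v=-1.003, θ=-0.057, ω=0.754
apply F[13]=+2.416 → step 14: x=-0.190, v=-0.977, θ=-0.042, ω=0.714
apply F[14]=+3.319 → step 15: x=-0.209, v=-0.941, θ=-0.028, ω=0.666
apply F[15]=+3.955 → step 16: x=-0.228, v=-0.900, θ=-0.016, ω=0.614
apply F[16]=+4.381 → step 17: x=-0.245, v=-0.855, θ=-0.004, ω=0.560
apply F[17]=+4.642 → step 18: x=-0.262, v=-0.807, θ=0.007, ω=0.506
apply F[18]=+4.775 → step 19: x=-0.277, v=-0.758, θ=0.016, ω=0.453
apply F[19]=+4.812 → step 20: x=-0.292, v=-0.709, θ=0.025, ω=0.402
apply F[20]=+4.776 → step 21: x=-0.306, v=-0.660, θ=0.032, ω=0.354
apply F[21]=+4.686 → step 22: x=-0.318, v=-0.613, θ=0.039, ω=0.308
Max |angle| over trajectory = 0.196 rad; bound = 0.242 → within bound.

Answer: yes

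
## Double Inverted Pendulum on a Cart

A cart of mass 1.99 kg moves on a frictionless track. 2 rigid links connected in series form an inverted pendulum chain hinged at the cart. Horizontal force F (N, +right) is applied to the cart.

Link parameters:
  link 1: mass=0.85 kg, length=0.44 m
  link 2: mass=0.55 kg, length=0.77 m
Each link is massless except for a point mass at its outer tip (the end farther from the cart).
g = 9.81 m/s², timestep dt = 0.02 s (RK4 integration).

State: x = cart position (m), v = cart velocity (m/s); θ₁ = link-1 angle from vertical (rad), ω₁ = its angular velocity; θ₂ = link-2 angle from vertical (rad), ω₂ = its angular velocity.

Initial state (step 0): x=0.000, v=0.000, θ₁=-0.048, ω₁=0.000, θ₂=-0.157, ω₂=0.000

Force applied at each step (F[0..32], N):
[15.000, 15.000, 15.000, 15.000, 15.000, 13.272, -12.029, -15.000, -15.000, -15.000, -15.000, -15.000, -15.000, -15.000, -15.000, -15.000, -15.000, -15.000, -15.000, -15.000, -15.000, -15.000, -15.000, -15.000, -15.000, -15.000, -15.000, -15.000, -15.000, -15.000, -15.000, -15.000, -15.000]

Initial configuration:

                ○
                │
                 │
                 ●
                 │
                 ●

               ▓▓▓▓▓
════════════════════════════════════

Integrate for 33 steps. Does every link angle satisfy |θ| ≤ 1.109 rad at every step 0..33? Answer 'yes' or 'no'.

apply F[0]=+15.000 → step 1: x=0.002, v=0.157, θ₁=-0.051, ω₁=-0.349, θ₂=-0.157, ω₂=-0.043
apply F[1]=+15.000 → step 2: x=0.006, v=0.315, θ₁=-0.062, ω₁=-0.706, θ₂=-0.159, ω₂=-0.083
apply F[2]=+15.000 → step 3: x=0.014, v=0.475, θ₁=-0.080, ω₁=-1.075, θ₂=-0.161, ω₂=-0.117
apply F[3]=+15.000 → step 4: x=0.025, v=0.636, θ₁=-0.105, ω₁=-1.465, θ₂=-0.163, ω₂=-0.141
apply F[4]=+15.000 → step 5: x=0.040, v=0.800, θ₁=-0.139, ω₁=-1.878, θ₂=-0.166, ω₂=-0.156
apply F[5]=+13.272 → step 6: x=0.057, v=0.948, θ₁=-0.180, ω₁=-2.278, θ₂=-0.169, ω₂=-0.158
apply F[6]=-12.029 → step 7: x=0.075, v=0.850, θ₁=-0.224, ω₁=-2.160, θ₂=-0.173, ω₂=-0.147
apply F[7]=-15.000 → step 8: x=0.091, v=0.731, θ₁=-0.266, ω₁=-2.022, θ₂=-0.175, ω₂=-0.119
apply F[8]=-15.000 → step 9: x=0.104, v=0.616, θ₁=-0.306, ω₁=-1.929, θ₂=-0.177, ω₂=-0.076
apply F[9]=-15.000 → step 10: x=0.116, v=0.508, θ₁=-0.344, ω₁=-1.876, θ₂=-0.178, ω₂=-0.018
apply F[10]=-15.000 → step 11: x=0.125, v=0.403, θ₁=-0.381, ω₁=-1.861, θ₂=-0.178, ω₂=0.055
apply F[11]=-15.000 → step 12: x=0.132, v=0.302, θ₁=-0.418, ω₁=-1.882, θ₂=-0.176, ω₂=0.141
apply F[12]=-15.000 → step 13: x=0.137, v=0.205, θ₁=-0.456, ω₁=-1.936, θ₂=-0.172, ω₂=0.241
apply F[13]=-15.000 → step 14: x=0.140, v=0.110, θ₁=-0.496, ω₁=-2.021, θ₂=-0.166, ω₂=0.353
apply F[14]=-15.000 → step 15: x=0.141, v=0.016, θ₁=-0.537, ω₁=-2.135, θ₂=-0.158, ω₂=0.475
apply F[15]=-15.000 → step 16: x=0.141, v=-0.076, θ₁=-0.581, ω₁=-2.274, θ₂=-0.147, ω₂=0.606
apply F[16]=-15.000 → step 17: x=0.138, v=-0.169, θ₁=-0.629, ω₁=-2.435, θ₂=-0.134, ω₂=0.744
apply F[17]=-15.000 → step 18: x=0.134, v=-0.264, θ₁=-0.679, ω₁=-2.616, θ₂=-0.117, ω₂=0.886
apply F[18]=-15.000 → step 19: x=0.128, v=-0.360, θ₁=-0.733, ω₁=-2.812, θ₂=-0.098, ω₂=1.029
apply F[19]=-15.000 → step 20: x=0.119, v=-0.461, θ₁=-0.792, ω₁=-3.019, θ₂=-0.076, ω₂=1.168
apply F[20]=-15.000 → step 21: x=0.109, v=-0.565, θ₁=-0.854, ω₁=-3.236, θ₂=-0.051, ω₂=1.300
apply F[21]=-15.000 → step 22: x=0.097, v=-0.675, θ₁=-0.921, ω₁=-3.460, θ₂=-0.024, ω₂=1.421
apply F[22]=-15.000 → step 23: x=0.082, v=-0.790, θ₁=-0.993, ω₁=-3.691, θ₂=0.005, ω₂=1.527
apply F[23]=-15.000 → step 24: x=0.065, v=-0.912, θ₁=-1.069, ω₁=-3.931, θ₂=0.037, ω₂=1.615
apply F[24]=-15.000 → step 25: x=0.046, v=-1.042, θ₁=-1.150, ω₁=-4.183, θ₂=0.070, ω₂=1.681
apply F[25]=-15.000 → step 26: x=0.023, v=-1.180, θ₁=-1.236, ω₁=-4.452, θ₂=0.104, ω₂=1.721
apply F[26]=-15.000 → step 27: x=-0.002, v=-1.327, θ₁=-1.328, ω₁=-4.745, θ₂=0.138, ω₂=1.732
apply F[27]=-15.000 → step 28: x=-0.030, v=-1.486, θ₁=-1.426, ω₁=-5.072, θ₂=0.173, ω₂=1.707
apply F[28]=-15.000 → step 29: x=-0.061, v=-1.659, θ₁=-1.531, ω₁=-5.446, θ₂=0.206, ω₂=1.641
apply F[29]=-15.000 → step 30: x=-0.096, v=-1.849, θ₁=-1.644, ω₁=-5.885, θ₂=0.238, ω₂=1.523
apply F[30]=-15.000 → step 31: x=-0.135, v=-2.063, θ₁=-1.767, ω₁=-6.413, θ₂=0.267, ω₂=1.343
apply F[31]=-15.000 → step 32: x=-0.179, v=-2.310, θ₁=-1.902, ω₁=-7.063, θ₂=0.291, ω₂=1.086
apply F[32]=-15.000 → step 33: x=-0.228, v=-2.600, θ₁=-2.051, ω₁=-7.881, θ₂=0.310, ω₂=0.736
Max |angle| over trajectory = 2.051 rad; bound = 1.109 → exceeded.

Answer: no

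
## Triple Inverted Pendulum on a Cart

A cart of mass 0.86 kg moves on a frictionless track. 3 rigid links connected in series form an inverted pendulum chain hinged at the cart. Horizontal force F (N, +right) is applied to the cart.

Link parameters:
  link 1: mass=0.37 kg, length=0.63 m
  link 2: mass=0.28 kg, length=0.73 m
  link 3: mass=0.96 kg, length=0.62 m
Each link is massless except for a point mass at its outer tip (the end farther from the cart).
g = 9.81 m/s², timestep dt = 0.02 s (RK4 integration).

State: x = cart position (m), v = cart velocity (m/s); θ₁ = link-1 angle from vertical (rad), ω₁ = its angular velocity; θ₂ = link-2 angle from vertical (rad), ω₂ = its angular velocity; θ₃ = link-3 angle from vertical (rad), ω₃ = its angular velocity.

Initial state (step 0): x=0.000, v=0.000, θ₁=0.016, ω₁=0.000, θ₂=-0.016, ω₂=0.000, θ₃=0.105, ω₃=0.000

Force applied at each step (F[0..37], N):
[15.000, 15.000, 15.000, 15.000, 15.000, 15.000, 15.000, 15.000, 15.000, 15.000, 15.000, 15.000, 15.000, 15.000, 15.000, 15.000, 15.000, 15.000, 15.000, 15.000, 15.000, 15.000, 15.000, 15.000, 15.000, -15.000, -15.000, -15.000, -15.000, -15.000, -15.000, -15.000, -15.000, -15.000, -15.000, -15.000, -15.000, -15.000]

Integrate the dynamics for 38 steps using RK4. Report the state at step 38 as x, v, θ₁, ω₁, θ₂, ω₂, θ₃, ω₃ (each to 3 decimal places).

apply F[0]=+15.000 → step 1: x=0.003, v=0.344, θ₁=0.011, ω₁=-0.510, θ₂=-0.017, ω₂=-0.143, θ₃=0.107, ω₃=0.165
apply F[1]=+15.000 → step 2: x=0.014, v=0.691, θ₁=-0.005, ω₁=-1.038, θ₂=-0.022, ω₂=-0.274, θ₃=0.112, ω₃=0.327
apply F[2]=+15.000 → step 3: x=0.031, v=1.045, θ₁=-0.031, ω₁=-1.597, θ₂=-0.028, ω₂=-0.382, θ₃=0.120, ω₃=0.481
apply F[3]=+15.000 → step 4: x=0.056, v=1.404, θ₁=-0.069, ω₁=-2.192, θ₂=-0.037, ω₂=-0.455, θ₃=0.131, ω₃=0.612
apply F[4]=+15.000 → step 5: x=0.087, v=1.765, θ₁=-0.119, ω₁=-2.809, θ₂=-0.046, ω₂=-0.488, θ₃=0.144, ω₃=0.697
apply F[5]=+15.000 → step 6: x=0.126, v=2.117, θ₁=-0.181, ω₁=-3.410, θ₂=-0.056, ω₂=-0.490, θ₃=0.158, ω₃=0.710
apply F[6]=+15.000 → step 7: x=0.172, v=2.446, θ₁=-0.255, ω₁=-3.949, θ₂=-0.066, ω₂=-0.486, θ₃=0.172, ω₃=0.636
apply F[7]=+15.000 → step 8: x=0.224, v=2.743, θ₁=-0.338, ω₁=-4.385, θ₂=-0.076, ω₂=-0.512, θ₃=0.183, ω₃=0.481
apply F[8]=+15.000 → step 9: x=0.281, v=3.005, θ₁=-0.429, ω₁=-4.707, θ₂=-0.087, ω₂=-0.596, θ₃=0.191, ω₃=0.266
apply F[9]=+15.000 → step 10: x=0.344, v=3.234, θ₁=-0.526, ω₁=-4.928, θ₂=-0.100, ω₂=-0.751, θ₃=0.193, ω₃=0.019
apply F[10]=+15.000 → step 11: x=0.411, v=3.436, θ₁=-0.626, ω₁=-5.071, θ₂=-0.117, ω₂=-0.976, θ₃=0.191, ω₃=-0.241
apply F[11]=+15.000 → step 12: x=0.481, v=3.615, θ₁=-0.728, ω₁=-5.159, θ₂=-0.139, ω₂=-1.260, θ₃=0.184, ω₃=-0.505
apply F[12]=+15.000 → step 13: x=0.555, v=3.776, θ₁=-0.832, ω₁=-5.205, θ₂=-0.168, ω₂=-1.593, θ₃=0.171, ω₃=-0.769
apply F[13]=+15.000 → step 14: x=0.632, v=3.922, θ₁=-0.936, ω₁=-5.215, θ₂=-0.203, ω₂=-1.964, θ₃=0.153, ω₃=-1.036
apply F[14]=+15.000 → step 15: x=0.712, v=4.053, θ₁=-1.040, ω₁=-5.193, θ₂=-0.247, ω₂=-2.361, θ₃=0.130, ω₃=-1.312
apply F[15]=+15.000 → step 16: x=0.794, v=4.173, θ₁=-1.144, ω₁=-5.135, θ₂=-0.298, ω₂=-2.773, θ₃=0.100, ω₃=-1.604
apply F[16]=+15.000 → step 17: x=0.879, v=4.283, θ₁=-1.245, ω₁=-5.039, θ₂=-0.358, ω₂=-3.190, θ₃=0.065, ω₃=-1.920
apply F[17]=+15.000 → step 18: x=0.965, v=4.385, θ₁=-1.345, ω₁=-4.898, θ₂=-0.425, ω₂=-3.600, θ₃=0.023, ω₃=-2.270
apply F[18]=+15.000 → step 19: x=1.054, v=4.481, θ₁=-1.441, ω₁=-4.706, θ₂=-0.501, ω₂=-3.990, θ₃=-0.026, ω₃=-2.662
apply F[19]=+15.000 → step 20: x=1.145, v=4.573, θ₁=-1.533, ω₁=-4.457, θ₂=-0.585, ω₂=-4.347, θ₃=-0.083, ω₃=-3.106
apply F[20]=+15.000 → step 21: x=1.237, v=4.661, θ₁=-1.619, ω₁=-4.148, θ₂=-0.675, ω₂=-4.658, θ₃=-0.151, ω₃=-3.610
apply F[21]=+15.000 → step 22: x=1.331, v=4.747, θ₁=-1.698, ω₁=-3.772, θ₂=-0.771, ω₂=-4.910, θ₃=-0.228, ω₃=-4.182
apply F[22]=+15.000 → step 23: x=1.427, v=4.830, θ₁=-1.769, ω₁=-3.328, θ₂=-0.871, ω₂=-5.090, θ₃=-0.318, ω₃=-4.827
apply F[23]=+15.000 → step 24: x=1.524, v=4.906, θ₁=-1.831, ω₁=-2.814, θ₂=-0.974, ω₂=-5.186, θ₃=-0.422, ω₃=-5.550
apply F[24]=+15.000 → step 25: x=1.623, v=4.970, θ₁=-1.881, ω₁=-2.228, θ₂=-1.078, ω₂=-5.188, θ₃=-0.541, ω₃=-6.358
apply F[25]=-15.000 → step 26: x=1.718, v=4.572, θ₁=-1.925, ω₁=-2.149, θ₂=-1.177, ω₂=-4.700, θ₃=-0.674, ω₃=-6.913
apply F[26]=-15.000 → step 27: x=1.806, v=4.157, θ₁=-1.968, ω₁=-2.086, θ₂=-1.266, ω₂=-4.215, θ₃=-0.817, ω₃=-7.465
apply F[27]=-15.000 → step 28: x=1.885, v=3.718, θ₁=-2.009, ω₁=-2.013, θ₂=-1.345, ω₂=-3.768, θ₃=-0.972, ω₃=-8.012
apply F[28]=-15.000 → step 29: x=1.954, v=3.247, θ₁=-2.048, ω₁=-1.899, θ₂=-1.417, ω₂=-3.419, θ₃=-1.138, ω₃=-8.529
apply F[29]=-15.000 → step 30: x=2.014, v=2.736, θ₁=-2.084, ω₁=-1.726, θ₂=-1.483, ω₂=-3.256, θ₃=-1.313, ω₃=-8.960
apply F[30]=-15.000 → step 31: x=2.063, v=2.183, θ₁=-2.116, ω₁=-1.499, θ₂=-1.549, ω₂=-3.384, θ₃=-1.495, ω₃=-9.214
apply F[31]=-15.000 → step 32: x=2.101, v=1.593, θ₁=-2.144, ω₁=-1.263, θ₂=-1.621, ω₂=-3.865, θ₃=-1.680, ω₃=-9.204
apply F[32]=-15.000 → step 33: x=2.127, v=0.970, θ₁=-2.167, ω₁=-1.081, θ₂=-1.706, ω₂=-4.675, θ₃=-1.861, ω₃=-8.900
apply F[33]=-15.000 → step 34: x=2.140, v=0.310, θ₁=-2.188, ω₁=-1.013, θ₂=-1.810, ω₂=-5.728, θ₃=-2.034, ω₃=-8.320
apply F[34]=-15.000 → step 35: x=2.139, v=-0.410, θ₁=-2.209, ω₁=-1.121, θ₂=-1.936, ω₂=-6.920, θ₃=-2.192, ω₃=-7.494
apply F[35]=-15.000 → step 36: x=2.123, v=-1.228, θ₁=-2.235, ω₁=-1.519, θ₂=-2.087, ω₂=-8.128, θ₃=-2.332, ω₃=-6.462
apply F[36]=-15.000 → step 37: x=2.089, v=-2.185, θ₁=-2.273, ω₁=-2.421, θ₂=-2.260, ω₂=-9.141, θ₃=-2.450, ω₃=-5.343
apply F[37]=-15.000 → step 38: x=2.034, v=-3.297, θ₁=-2.337, ω₁=-4.082, θ₂=-2.449, ω₂=-9.603, θ₃=-2.547, ω₃=-4.432

Answer: x=2.034, v=-3.297, θ₁=-2.337, ω₁=-4.082, θ₂=-2.449, ω₂=-9.603, θ₃=-2.547, ω₃=-4.432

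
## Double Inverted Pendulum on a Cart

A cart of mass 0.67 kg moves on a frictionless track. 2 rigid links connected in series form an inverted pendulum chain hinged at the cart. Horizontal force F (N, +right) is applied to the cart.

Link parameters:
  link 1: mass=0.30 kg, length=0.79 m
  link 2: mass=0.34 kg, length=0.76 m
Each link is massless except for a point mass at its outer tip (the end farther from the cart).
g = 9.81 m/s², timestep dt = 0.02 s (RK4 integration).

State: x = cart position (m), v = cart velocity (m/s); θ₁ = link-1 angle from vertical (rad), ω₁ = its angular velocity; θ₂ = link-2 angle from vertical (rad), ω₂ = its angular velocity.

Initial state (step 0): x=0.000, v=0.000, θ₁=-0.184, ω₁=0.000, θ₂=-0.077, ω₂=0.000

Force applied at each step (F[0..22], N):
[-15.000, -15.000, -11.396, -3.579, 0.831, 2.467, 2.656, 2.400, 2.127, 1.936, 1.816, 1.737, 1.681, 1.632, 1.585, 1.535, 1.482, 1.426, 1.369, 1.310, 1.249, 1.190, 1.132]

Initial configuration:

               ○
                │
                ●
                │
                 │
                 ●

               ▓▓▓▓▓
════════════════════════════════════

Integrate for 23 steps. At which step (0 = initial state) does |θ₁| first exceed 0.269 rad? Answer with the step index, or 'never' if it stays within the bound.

apply F[0]=-15.000 → step 1: x=-0.004, v=-0.402, θ₁=-0.180, ω₁=0.416, θ₂=-0.076, ω₂=0.078
apply F[1]=-15.000 → step 2: x=-0.016, v=-0.808, θ₁=-0.167, ω₁=0.843, θ₂=-0.074, ω₂=0.148
apply F[2]=-11.396 → step 3: x=-0.035, v=-1.115, θ₁=-0.147, ω₁=1.160, θ₂=-0.070, ω₂=0.202
apply F[3]=-3.579 → step 4: x=-0.058, v=-1.198, θ₁=-0.124, ω₁=1.213, θ₂=-0.066, ω₂=0.236
apply F[4]=+0.831 → step 5: x=-0.082, v=-1.155, θ₁=-0.100, ω₁=1.120, θ₂=-0.061, ω₂=0.259
apply F[5]=+2.467 → step 6: x=-0.104, v=-1.067, θ₁=-0.079, ω₁=0.980, θ₂=-0.056, ω₂=0.274
apply F[6]=+2.656 → step 7: x=-0.125, v=-0.976, θ₁=-0.061, ω₁=0.843, θ₂=-0.050, ω₂=0.282
apply F[7]=+2.400 → step 8: x=-0.143, v=-0.895, θ₁=-0.045, ω₁=0.726, θ₂=-0.044, ω₂=0.285
apply F[8]=+2.127 → step 9: x=-0.161, v=-0.825, θ₁=-0.032, ω₁=0.629, θ₂=-0.039, ω₂=0.283
apply F[9]=+1.936 → step 10: x=-0.176, v=-0.763, θ₁=-0.020, ω₁=0.546, θ₂=-0.033, ω₂=0.278
apply F[10]=+1.816 → step 11: x=-0.191, v=-0.706, θ₁=-0.010, ω₁=0.474, θ₂=-0.028, ω₂=0.270
apply F[11]=+1.737 → step 12: x=-0.205, v=-0.653, θ₁=-0.001, ω₁=0.412, θ₂=-0.022, ω₂=0.259
apply F[12]=+1.681 → step 13: x=-0.217, v=-0.603, θ₁=0.007, ω₁=0.356, θ₂=-0.017, ω₂=0.247
apply F[13]=+1.632 → step 14: x=-0.229, v=-0.556, θ₁=0.013, ω₁=0.306, θ₂=-0.012, ω₂=0.233
apply F[14]=+1.585 → step 15: x=-0.239, v=-0.512, θ₁=0.019, ω₁=0.261, θ₂=-0.008, ω₂=0.219
apply F[15]=+1.535 → step 16: x=-0.249, v=-0.470, θ₁=0.024, ω₁=0.221, θ₂=-0.004, ω₂=0.204
apply F[16]=+1.482 → step 17: x=-0.258, v=-0.431, θ₁=0.028, ω₁=0.185, θ₂=0.000, ω₂=0.189
apply F[17]=+1.426 → step 18: x=-0.267, v=-0.394, θ₁=0.031, ω₁=0.153, θ₂=0.004, ω₂=0.174
apply F[18]=+1.369 → step 19: x=-0.274, v=-0.359, θ₁=0.034, ω₁=0.125, θ₂=0.007, ω₂=0.159
apply F[19]=+1.310 → step 20: x=-0.281, v=-0.326, θ₁=0.036, ω₁=0.100, θ₂=0.010, ω₂=0.144
apply F[20]=+1.249 → step 21: x=-0.287, v=-0.296, θ₁=0.038, ω₁=0.078, θ₂=0.013, ω₂=0.130
apply F[21]=+1.190 → step 22: x=-0.293, v=-0.268, θ₁=0.039, ω₁=0.059, θ₂=0.015, ω₂=0.117
apply F[22]=+1.132 → step 23: x=-0.298, v=-0.242, θ₁=0.040, ω₁=0.042, θ₂=0.018, ω₂=0.104
max |θ₁| = 0.184 ≤ 0.269 over all 24 states.

Answer: never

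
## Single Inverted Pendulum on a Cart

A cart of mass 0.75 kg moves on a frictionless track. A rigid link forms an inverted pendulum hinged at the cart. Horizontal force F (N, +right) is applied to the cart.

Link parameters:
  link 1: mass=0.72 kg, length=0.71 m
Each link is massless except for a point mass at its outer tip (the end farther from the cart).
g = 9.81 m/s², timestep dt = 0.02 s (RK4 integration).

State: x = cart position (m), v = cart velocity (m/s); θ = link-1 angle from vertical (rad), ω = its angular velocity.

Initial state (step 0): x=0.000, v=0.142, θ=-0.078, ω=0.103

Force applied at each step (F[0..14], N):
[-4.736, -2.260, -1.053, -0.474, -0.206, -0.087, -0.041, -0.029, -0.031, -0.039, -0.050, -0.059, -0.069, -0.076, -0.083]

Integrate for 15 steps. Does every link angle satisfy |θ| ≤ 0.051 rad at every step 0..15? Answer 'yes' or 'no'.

Answer: no

Derivation:
apply F[0]=-4.736 → step 1: x=0.002, v=0.031, θ=-0.075, ω=0.238
apply F[1]=-2.260 → step 2: x=0.002, v=-0.016, θ=-0.069, ω=0.284
apply F[2]=-1.053 → step 3: x=0.001, v=-0.032, θ=-0.064, ω=0.287
apply F[3]=-0.474 → step 4: x=0.001, v=-0.033, θ=-0.058, ω=0.272
apply F[4]=-0.206 → step 5: x=0.000, v=-0.028, θ=-0.053, ω=0.250
apply F[5]=-0.087 → step 6: x=-0.000, v=-0.021, θ=-0.048, ω=0.226
apply F[6]=-0.041 → step 7: x=-0.001, v=-0.013, θ=-0.044, ω=0.203
apply F[7]=-0.029 → step 8: x=-0.001, v=-0.006, θ=-0.040, ω=0.181
apply F[8]=-0.031 → step 9: x=-0.001, v=0.000, θ=-0.037, ω=0.162
apply F[9]=-0.039 → step 10: x=-0.001, v=0.006, θ=-0.033, ω=0.145
apply F[10]=-0.050 → step 11: x=-0.001, v=0.010, θ=-0.031, ω=0.129
apply F[11]=-0.059 → step 12: x=-0.000, v=0.014, θ=-0.028, ω=0.115
apply F[12]=-0.069 → step 13: x=-0.000, v=0.018, θ=-0.026, ω=0.103
apply F[13]=-0.076 → step 14: x=0.000, v=0.020, θ=-0.024, ω=0.092
apply F[14]=-0.083 → step 15: x=0.001, v=0.022, θ=-0.022, ω=0.083
Max |angle| over trajectory = 0.078 rad; bound = 0.051 → exceeded.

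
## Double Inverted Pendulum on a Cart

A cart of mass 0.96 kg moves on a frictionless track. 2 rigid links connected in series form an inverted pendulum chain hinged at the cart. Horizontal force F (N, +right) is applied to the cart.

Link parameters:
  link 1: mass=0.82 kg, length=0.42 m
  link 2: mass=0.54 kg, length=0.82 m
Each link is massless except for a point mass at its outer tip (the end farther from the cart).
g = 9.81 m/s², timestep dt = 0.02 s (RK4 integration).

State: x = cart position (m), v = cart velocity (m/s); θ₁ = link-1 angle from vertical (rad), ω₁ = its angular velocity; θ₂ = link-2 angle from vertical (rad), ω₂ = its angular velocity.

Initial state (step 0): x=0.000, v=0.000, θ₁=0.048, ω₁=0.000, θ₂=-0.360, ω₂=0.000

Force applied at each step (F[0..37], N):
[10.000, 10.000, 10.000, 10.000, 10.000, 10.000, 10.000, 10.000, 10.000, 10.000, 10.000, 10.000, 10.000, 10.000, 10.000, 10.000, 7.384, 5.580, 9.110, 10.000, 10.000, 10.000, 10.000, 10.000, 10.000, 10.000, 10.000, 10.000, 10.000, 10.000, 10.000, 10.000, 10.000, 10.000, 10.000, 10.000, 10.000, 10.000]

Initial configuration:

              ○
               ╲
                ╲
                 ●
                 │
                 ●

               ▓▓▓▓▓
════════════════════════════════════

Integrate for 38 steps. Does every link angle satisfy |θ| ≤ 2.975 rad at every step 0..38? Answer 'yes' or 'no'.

apply F[0]=+10.000 → step 1: x=0.002, v=0.196, θ₁=0.045, ω₁=-0.338, θ₂=-0.361, ω₂=-0.149
apply F[1]=+10.000 → step 2: x=0.008, v=0.394, θ₁=0.034, ω₁=-0.687, θ₂=-0.366, ω₂=-0.294
apply F[2]=+10.000 → step 3: x=0.018, v=0.596, θ₁=0.017, ω₁=-1.057, θ₂=-0.373, ω₂=-0.432
apply F[3]=+10.000 → step 4: x=0.032, v=0.803, θ₁=-0.008, ω₁=-1.459, θ₂=-0.383, ω₂=-0.558
apply F[4]=+10.000 → step 5: x=0.050, v=1.016, θ₁=-0.042, ω₁=-1.901, θ₂=-0.395, ω₂=-0.668
apply F[5]=+10.000 → step 6: x=0.072, v=1.236, θ₁=-0.084, ω₁=-2.390, θ₂=-0.410, ω₂=-0.756
apply F[6]=+10.000 → step 7: x=0.099, v=1.460, θ₁=-0.138, ω₁=-2.928, θ₂=-0.425, ω₂=-0.818
apply F[7]=+10.000 → step 8: x=0.131, v=1.682, θ₁=-0.202, ω₁=-3.507, θ₂=-0.442, ω₂=-0.851
apply F[8]=+10.000 → step 9: x=0.167, v=1.895, θ₁=-0.278, ω₁=-4.107, θ₂=-0.459, ω₂=-0.858
apply F[9]=+10.000 → step 10: x=0.206, v=2.084, θ₁=-0.366, ω₁=-4.693, θ₂=-0.476, ω₂=-0.846
apply F[10]=+10.000 → step 11: x=0.250, v=2.239, θ₁=-0.465, ω₁=-5.228, θ₂=-0.493, ω₂=-0.834
apply F[11]=+10.000 → step 12: x=0.296, v=2.349, θ₁=-0.575, ω₁=-5.683, θ₂=-0.510, ω₂=-0.839
apply F[12]=+10.000 → step 13: x=0.343, v=2.413, θ₁=-0.692, ω₁=-6.050, θ₂=-0.527, ω₂=-0.879
apply F[13]=+10.000 → step 14: x=0.392, v=2.433, θ₁=-0.816, ω₁=-6.339, θ₂=-0.545, ω₂=-0.964
apply F[14]=+10.000 → step 15: x=0.440, v=2.417, θ₁=-0.945, ω₁=-6.573, θ₂=-0.566, ω₂=-1.097
apply F[15]=+10.000 → step 16: x=0.488, v=2.370, θ₁=-1.079, ω₁=-6.773, θ₂=-0.590, ω₂=-1.278
apply F[16]=+7.384 → step 17: x=0.535, v=2.268, θ₁=-1.216, ω₁=-6.947, θ₂=-0.617, ω₂=-1.485
apply F[17]=+5.580 → step 18: x=0.579, v=2.126, θ₁=-1.357, ω₁=-7.132, θ₂=-0.649, ω₂=-1.720
apply F[18]=+9.110 → step 19: x=0.620, v=1.996, θ₁=-1.501, ω₁=-7.335, θ₂=-0.687, ω₂=-2.038
apply F[19]=+10.000 → step 20: x=0.659, v=1.852, θ₁=-1.650, ω₁=-7.553, θ₂=-0.731, ω₂=-2.421
apply F[20]=+10.000 → step 21: x=0.694, v=1.687, θ₁=-1.804, ω₁=-7.791, θ₂=-0.784, ω₂=-2.867
apply F[21]=+10.000 → step 22: x=0.726, v=1.501, θ₁=-1.962, ω₁=-8.046, θ₂=-0.846, ω₂=-3.386
apply F[22]=+10.000 → step 23: x=0.754, v=1.300, θ₁=-2.125, ω₁=-8.301, θ₂=-0.920, ω₂=-3.990
apply F[23]=+10.000 → step 24: x=0.778, v=1.092, θ₁=-2.294, ω₁=-8.520, θ₂=-1.007, ω₂=-4.693
apply F[24]=+10.000 → step 25: x=0.798, v=0.898, θ₁=-2.466, ω₁=-8.633, θ₂=-1.108, ω₂=-5.503
apply F[25]=+10.000 → step 26: x=0.814, v=0.749, θ₁=-2.638, ω₁=-8.515, θ₂=-1.227, ω₂=-6.405
apply F[26]=+10.000 → step 27: x=0.828, v=0.685, θ₁=-2.804, ω₁=-8.011, θ₂=-1.365, ω₂=-7.348
apply F[27]=+10.000 → step 28: x=0.842, v=0.731, θ₁=-2.955, ω₁=-6.999, θ₂=-1.521, ω₂=-8.238
apply F[28]=+10.000 → step 29: x=0.858, v=0.873, θ₁=-3.080, ω₁=-5.488, θ₂=-1.693, ω₂=-8.993
apply F[29]=+10.000 → step 30: x=0.878, v=1.075, θ₁=-3.172, ω₁=-3.598, θ₂=-1.880, ω₂=-9.604
apply F[30]=+10.000 → step 31: x=0.901, v=1.308, θ₁=-3.222, ω₁=-1.453, θ₂=-2.077, ω₂=-10.152
apply F[31]=+10.000 → step 32: x=0.930, v=1.561, θ₁=-3.228, ω₁=0.894, θ₂=-2.286, ω₂=-10.777
apply F[32]=+10.000 → step 33: x=0.964, v=1.824, θ₁=-3.185, ω₁=3.404, θ₂=-2.510, ω₂=-11.619
apply F[33]=+10.000 → step 34: x=1.003, v=2.029, θ₁=-3.093, ω₁=5.675, θ₂=-2.752, ω₂=-12.627
apply F[34]=+10.000 → step 35: x=1.043, v=1.995, θ₁=-2.970, ω₁=6.273, θ₂=-3.011, ω₂=-13.082
apply F[35]=+10.000 → step 36: x=1.081, v=1.760, θ₁=-2.859, ω₁=4.601, θ₂=-3.268, ω₂=-12.476
apply F[36]=+10.000 → step 37: x=1.114, v=1.586, θ₁=-2.790, ω₁=2.266, θ₂=-3.508, ω₂=-11.557
apply F[37]=+10.000 → step 38: x=1.145, v=1.528, θ₁=-2.766, ω₁=0.129, θ₂=-3.731, ω₂=-10.772
Max |angle| over trajectory = 3.731 rad; bound = 2.975 → exceeded.

Answer: no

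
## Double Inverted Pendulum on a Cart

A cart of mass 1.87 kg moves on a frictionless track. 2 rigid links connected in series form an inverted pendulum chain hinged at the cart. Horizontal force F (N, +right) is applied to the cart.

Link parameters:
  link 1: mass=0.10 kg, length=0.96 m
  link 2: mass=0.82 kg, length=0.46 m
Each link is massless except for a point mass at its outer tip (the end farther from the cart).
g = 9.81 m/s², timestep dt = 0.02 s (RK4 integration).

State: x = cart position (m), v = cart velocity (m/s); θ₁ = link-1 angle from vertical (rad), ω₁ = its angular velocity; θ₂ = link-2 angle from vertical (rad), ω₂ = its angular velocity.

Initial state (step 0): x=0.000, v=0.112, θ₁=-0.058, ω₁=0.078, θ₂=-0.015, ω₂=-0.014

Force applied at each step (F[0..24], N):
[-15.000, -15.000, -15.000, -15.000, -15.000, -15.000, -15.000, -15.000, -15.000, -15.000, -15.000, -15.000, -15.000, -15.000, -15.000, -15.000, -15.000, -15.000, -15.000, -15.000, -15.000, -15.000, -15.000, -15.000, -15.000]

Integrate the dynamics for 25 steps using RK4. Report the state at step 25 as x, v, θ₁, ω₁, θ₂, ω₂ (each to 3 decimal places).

Answer: x=-0.935, v=-3.823, θ₁=0.630, ω₁=4.770, θ₂=1.161, ω₂=0.919

Derivation:
apply F[0]=-15.000 → step 1: x=0.001, v=-0.043, θ₁=-0.056, ω₁=0.154, θ₂=-0.014, ω₂=0.157
apply F[1]=-15.000 → step 2: x=-0.002, v=-0.198, θ₁=-0.052, ω₁=0.232, θ₂=-0.009, ω₂=0.327
apply F[2]=-15.000 → step 3: x=-0.007, v=-0.354, θ₁=-0.046, ω₁=0.310, θ₂=-0.000, ω₂=0.502
apply F[3]=-15.000 → step 4: x=-0.016, v=-0.510, θ₁=-0.039, ω₁=0.384, θ₂=0.011, ω₂=0.688
apply F[4]=-15.000 → step 5: x=-0.028, v=-0.667, θ₁=-0.031, ω₁=0.453, θ₂=0.027, ω₂=0.893
apply F[5]=-15.000 → step 6: x=-0.043, v=-0.825, θ₁=-0.021, ω₁=0.516, θ₂=0.047, ω₂=1.122
apply F[6]=-15.000 → step 7: x=-0.061, v=-0.984, θ₁=-0.010, ω₁=0.569, θ₂=0.072, ω₂=1.381
apply F[7]=-15.000 → step 8: x=-0.082, v=-1.144, θ₁=0.001, ω₁=0.612, θ₂=0.103, ω₂=1.674
apply F[8]=-15.000 → step 9: x=-0.106, v=-1.305, θ₁=0.014, ω₁=0.646, θ₂=0.139, ω₂=2.000
apply F[9]=-15.000 → step 10: x=-0.134, v=-1.467, θ₁=0.027, ω₁=0.676, θ₂=0.183, ω₂=2.350
apply F[10]=-15.000 → step 11: x=-0.165, v=-1.629, θ₁=0.041, ω₁=0.710, θ₂=0.234, ω₂=2.709
apply F[11]=-15.000 → step 12: x=-0.199, v=-1.791, θ₁=0.056, ω₁=0.761, θ₂=0.291, ω₂=3.052
apply F[12]=-15.000 → step 13: x=-0.237, v=-1.954, θ₁=0.072, ω₁=0.839, θ₂=0.355, ω₂=3.357
apply F[13]=-15.000 → step 14: x=-0.277, v=-2.116, θ₁=0.089, ω₁=0.954, θ₂=0.425, ω₂=3.606
apply F[14]=-15.000 → step 15: x=-0.321, v=-2.277, θ₁=0.110, ω₁=1.109, θ₂=0.499, ω₂=3.793
apply F[15]=-15.000 → step 16: x=-0.369, v=-2.439, θ₁=0.134, ω₁=1.304, θ₂=0.576, ω₂=3.916
apply F[16]=-15.000 → step 17: x=-0.419, v=-2.600, θ₁=0.162, ω₁=1.538, θ₂=0.655, ω₂=3.975
apply F[17]=-15.000 → step 18: x=-0.473, v=-2.760, θ₁=0.196, ω₁=1.807, θ₂=0.735, ω₂=3.969
apply F[18]=-15.000 → step 19: x=-0.529, v=-2.920, θ₁=0.235, ω₁=2.111, θ₂=0.814, ω₂=3.893
apply F[19]=-15.000 → step 20: x=-0.589, v=-3.078, θ₁=0.281, ω₁=2.448, θ₂=0.890, ω₂=3.738
apply F[20]=-15.000 → step 21: x=-0.652, v=-3.236, θ₁=0.333, ω₁=2.817, θ₂=0.963, ω₂=3.489
apply F[21]=-15.000 → step 22: x=-0.719, v=-3.391, θ₁=0.393, ω₁=3.222, θ₂=1.029, ω₂=3.124
apply F[22]=-15.000 → step 23: x=-0.788, v=-3.542, θ₁=0.462, ω₁=3.668, θ₂=1.087, ω₂=2.613
apply F[23]=-15.000 → step 24: x=-0.860, v=-3.688, θ₁=0.541, ω₁=4.173, θ₂=1.132, ω₂=1.906
apply F[24]=-15.000 → step 25: x=-0.935, v=-3.823, θ₁=0.630, ω₁=4.770, θ₂=1.161, ω₂=0.919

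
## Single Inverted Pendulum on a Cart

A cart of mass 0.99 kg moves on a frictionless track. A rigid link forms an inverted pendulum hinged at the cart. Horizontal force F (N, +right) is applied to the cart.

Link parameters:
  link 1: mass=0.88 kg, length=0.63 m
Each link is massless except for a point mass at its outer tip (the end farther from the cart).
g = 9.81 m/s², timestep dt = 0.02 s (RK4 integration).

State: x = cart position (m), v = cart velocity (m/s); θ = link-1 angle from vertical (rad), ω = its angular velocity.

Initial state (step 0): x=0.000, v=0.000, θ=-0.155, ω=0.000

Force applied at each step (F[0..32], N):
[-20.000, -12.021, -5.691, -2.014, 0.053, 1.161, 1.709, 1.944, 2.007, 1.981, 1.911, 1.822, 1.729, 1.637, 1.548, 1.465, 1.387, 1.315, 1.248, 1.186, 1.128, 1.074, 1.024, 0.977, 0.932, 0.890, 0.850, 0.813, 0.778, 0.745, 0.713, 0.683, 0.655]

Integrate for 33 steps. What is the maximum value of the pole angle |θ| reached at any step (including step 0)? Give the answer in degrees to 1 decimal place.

apply F[0]=-20.000 → step 1: x=-0.004, v=-0.370, θ=-0.150, ω=0.533
apply F[1]=-12.021 → step 2: x=-0.013, v=-0.585, θ=-0.136, ω=0.827
apply F[2]=-5.691 → step 3: x=-0.026, v=-0.678, θ=-0.119, ω=0.933
apply F[3]=-2.014 → step 4: x=-0.040, v=-0.701, θ=-0.100, ω=0.935
apply F[4]=+0.053 → step 5: x=-0.054, v=-0.685, θ=-0.082, ω=0.881
apply F[5]=+1.161 → step 6: x=-0.067, v=-0.649, θ=-0.065, ω=0.803
apply F[6]=+1.709 → step 7: x=-0.079, v=-0.605, θ=-0.050, ω=0.715
apply F[7]=+1.944 → step 8: x=-0.091, v=-0.559, θ=-0.036, ω=0.628
apply F[8]=+2.007 → step 9: x=-0.102, v=-0.513, θ=-0.025, ω=0.546
apply F[9]=+1.981 → step 10: x=-0.112, v=-0.470, θ=-0.014, ω=0.471
apply F[10]=+1.911 → step 11: x=-0.121, v=-0.430, θ=-0.006, ω=0.404
apply F[11]=+1.822 → step 12: x=-0.129, v=-0.393, θ=0.002, ω=0.345
apply F[12]=+1.729 → step 13: x=-0.136, v=-0.358, θ=0.008, ω=0.292
apply F[13]=+1.637 → step 14: x=-0.143, v=-0.327, θ=0.014, ω=0.246
apply F[14]=+1.548 → step 15: x=-0.149, v=-0.299, θ=0.018, ω=0.206
apply F[15]=+1.465 → step 16: x=-0.155, v=-0.273, θ=0.022, ω=0.171
apply F[16]=+1.387 → step 17: x=-0.160, v=-0.249, θ=0.025, ω=0.140
apply F[17]=+1.315 → step 18: x=-0.165, v=-0.227, θ=0.028, ω=0.114
apply F[18]=+1.248 → step 19: x=-0.169, v=-0.207, θ=0.030, ω=0.090
apply F[19]=+1.186 → step 20: x=-0.173, v=-0.188, θ=0.031, ω=0.070
apply F[20]=+1.128 → step 21: x=-0.177, v=-0.171, θ=0.032, ω=0.053
apply F[21]=+1.074 → step 22: x=-0.180, v=-0.155, θ=0.033, ω=0.038
apply F[22]=+1.024 → step 23: x=-0.183, v=-0.140, θ=0.034, ω=0.025
apply F[23]=+0.977 → step 24: x=-0.186, v=-0.126, θ=0.034, ω=0.014
apply F[24]=+0.932 → step 25: x=-0.188, v=-0.113, θ=0.034, ω=0.004
apply F[25]=+0.890 → step 26: x=-0.190, v=-0.101, θ=0.034, ω=-0.004
apply F[26]=+0.850 → step 27: x=-0.192, v=-0.090, θ=0.034, ω=-0.011
apply F[27]=+0.813 → step 28: x=-0.194, v=-0.080, θ=0.034, ω=-0.017
apply F[28]=+0.778 → step 29: x=-0.195, v=-0.070, θ=0.034, ω=-0.022
apply F[29]=+0.745 → step 30: x=-0.197, v=-0.061, θ=0.033, ω=-0.026
apply F[30]=+0.713 → step 31: x=-0.198, v=-0.052, θ=0.033, ω=-0.030
apply F[31]=+0.683 → step 32: x=-0.199, v=-0.044, θ=0.032, ω=-0.033
apply F[32]=+0.655 → step 33: x=-0.200, v=-0.036, θ=0.031, ω=-0.035
Max |angle| over trajectory = 0.155 rad = 8.9°.

Answer: 8.9°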